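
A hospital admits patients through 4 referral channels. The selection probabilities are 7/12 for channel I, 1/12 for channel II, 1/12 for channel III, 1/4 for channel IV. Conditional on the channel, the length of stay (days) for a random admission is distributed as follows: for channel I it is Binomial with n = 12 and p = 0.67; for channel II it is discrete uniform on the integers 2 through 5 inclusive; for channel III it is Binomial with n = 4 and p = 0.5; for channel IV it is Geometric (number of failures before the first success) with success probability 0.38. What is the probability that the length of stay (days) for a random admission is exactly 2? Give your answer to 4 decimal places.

Conditional on each channel, P(X = 2): I: 0.000453767; II: 0.25; III: 0.375; IV: 0.146072.
By total probability, P(X = 2) = 0.583333·0.000453767 + 0.0833333·0.25 + 0.0833333·0.375 + 0.25·0.146072 = 0.088866.

0.0889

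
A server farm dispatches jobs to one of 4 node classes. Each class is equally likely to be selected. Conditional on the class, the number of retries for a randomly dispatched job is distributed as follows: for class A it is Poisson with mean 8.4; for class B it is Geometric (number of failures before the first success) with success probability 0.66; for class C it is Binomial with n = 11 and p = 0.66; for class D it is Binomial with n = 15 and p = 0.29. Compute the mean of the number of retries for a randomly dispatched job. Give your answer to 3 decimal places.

Component means — A: 8.4; B: 0.515152; C: 7.26; D: 4.35.
E[X] = 0.25·8.4 + 0.25·0.515152 + 0.25·7.26 + 0.25·4.35 = 5.13129.

5.131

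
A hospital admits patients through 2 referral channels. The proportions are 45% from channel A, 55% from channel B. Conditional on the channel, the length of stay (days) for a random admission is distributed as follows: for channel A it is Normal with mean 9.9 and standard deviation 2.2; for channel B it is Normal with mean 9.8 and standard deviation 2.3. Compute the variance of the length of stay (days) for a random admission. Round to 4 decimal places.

Per component, A: μ=9.9, E[X²]=102.85; B: μ=9.8, E[X²]=101.33.
E[X] = 0.45·9.9 + 0.55·9.8 = 9.845.
E[X²] = 0.45·102.85 + 0.55·101.33 = 102.014.
Var(X) = E[X²] − (E[X])² = 102.014 − 96.924 = 5.08997.

5.0900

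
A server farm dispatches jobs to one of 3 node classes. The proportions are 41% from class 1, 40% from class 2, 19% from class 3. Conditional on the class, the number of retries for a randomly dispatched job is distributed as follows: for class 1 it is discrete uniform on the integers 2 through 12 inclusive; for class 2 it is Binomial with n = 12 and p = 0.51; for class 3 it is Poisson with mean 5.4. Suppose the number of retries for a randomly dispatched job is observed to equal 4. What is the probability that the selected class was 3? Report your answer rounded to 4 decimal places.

Likelihoods P(X=4 | ·): 1: 0.0909091; 2: 0.11129; 3: 0.16002.
Posterior ∝ prior × likelihood. Numerator for 3: 0.19·0.16002 = 0.0304038.
Normalizing constant: 0.41·0.0909091 + 0.4·0.11129 + 0.19·0.16002 = 0.112192.
P(3 | observation) = 0.0304038 / 0.112192 = 0.270997.

0.2710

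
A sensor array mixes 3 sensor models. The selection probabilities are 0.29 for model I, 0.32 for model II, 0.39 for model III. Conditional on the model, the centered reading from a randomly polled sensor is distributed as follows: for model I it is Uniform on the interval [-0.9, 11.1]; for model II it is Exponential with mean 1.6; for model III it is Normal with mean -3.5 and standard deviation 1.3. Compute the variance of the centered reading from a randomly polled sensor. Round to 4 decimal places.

Per component, I: μ=5.1, E[X²]=38.01; II: μ=1.6, E[X²]=5.12; III: μ=-3.5, E[X²]=13.94.
E[X] = 0.29·5.1 + 0.32·1.6 + 0.39·-3.5 = 0.626.
E[X²] = 0.29·38.01 + 0.32·5.12 + 0.39·13.94 = 18.0979.
Var(X) = E[X²] − (E[X])² = 18.0979 − 0.391876 = 17.706.

17.7060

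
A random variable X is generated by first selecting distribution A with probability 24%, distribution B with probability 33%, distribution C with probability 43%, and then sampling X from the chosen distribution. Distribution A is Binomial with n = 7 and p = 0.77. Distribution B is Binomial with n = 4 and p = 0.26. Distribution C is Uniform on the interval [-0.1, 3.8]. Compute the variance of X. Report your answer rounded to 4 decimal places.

3.9815

Per component, A: μ=5.39, E[X²]=30.2918; B: μ=1.04, E[X²]=1.8512; C: μ=1.85, E[X²]=4.69.
E[X] = 0.24·5.39 + 0.33·1.04 + 0.43·1.85 = 2.4323.
E[X²] = 0.24·30.2918 + 0.33·1.8512 + 0.43·4.69 = 9.89763.
Var(X) = E[X²] − (E[X])² = 9.89763 − 5.91608 = 3.98154.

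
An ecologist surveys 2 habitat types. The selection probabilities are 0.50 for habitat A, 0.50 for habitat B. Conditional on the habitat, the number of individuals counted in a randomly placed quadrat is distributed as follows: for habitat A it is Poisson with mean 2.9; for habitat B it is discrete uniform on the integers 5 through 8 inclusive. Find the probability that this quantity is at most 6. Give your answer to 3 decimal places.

Conditional on each habitat, P(X ≤ 6): A: 0.971283; B: 0.5.
By total probability, P(X ≤ 6) = 0.5·0.971283 + 0.5·0.5 = 0.735642.

0.736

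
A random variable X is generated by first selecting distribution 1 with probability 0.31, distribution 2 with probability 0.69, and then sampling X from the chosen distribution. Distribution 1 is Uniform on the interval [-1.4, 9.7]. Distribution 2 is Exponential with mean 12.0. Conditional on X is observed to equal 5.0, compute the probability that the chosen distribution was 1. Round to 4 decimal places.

0.4242

Likelihoods f(5.0 | ·): 1: 0.0900901; 2: 0.0549367.
Posterior ∝ prior × likelihood. Numerator for 1: 0.31·0.0900901 = 0.0279279.
Normalizing constant: 0.31·0.0900901 + 0.69·0.0549367 = 0.0658343.
P(1 | observation) = 0.0279279 / 0.0658343 = 0.424216.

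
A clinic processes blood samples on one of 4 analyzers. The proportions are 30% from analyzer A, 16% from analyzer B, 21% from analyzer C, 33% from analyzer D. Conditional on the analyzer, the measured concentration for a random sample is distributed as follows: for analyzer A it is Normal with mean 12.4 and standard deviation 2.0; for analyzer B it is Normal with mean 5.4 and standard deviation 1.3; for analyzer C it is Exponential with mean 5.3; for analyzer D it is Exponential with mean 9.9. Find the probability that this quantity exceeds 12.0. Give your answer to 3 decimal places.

Conditional on each analyzer, P(X > 12.0): A: 0.57926; B: 1.91798e-07; C: 0.103918; D: 0.297565.
By total probability, P(X > 12.0) = 0.3·0.57926 + 0.16·1.91798e-07 + 0.21·0.103918 + 0.33·0.297565 = 0.293797.

0.294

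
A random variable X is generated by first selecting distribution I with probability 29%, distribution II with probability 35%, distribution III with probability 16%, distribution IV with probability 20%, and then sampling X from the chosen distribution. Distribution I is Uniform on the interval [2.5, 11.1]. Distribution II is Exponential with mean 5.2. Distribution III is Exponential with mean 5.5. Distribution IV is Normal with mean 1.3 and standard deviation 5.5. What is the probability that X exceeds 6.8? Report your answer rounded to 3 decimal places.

Conditional on each component, P(X > 6.8): I: 0.5; II: 0.270443; III: 0.290438; IV: 0.158655.
By total probability, P(X > 6.8) = 0.29·0.5 + 0.35·0.270443 + 0.16·0.290438 + 0.2·0.158655 = 0.317856.

0.318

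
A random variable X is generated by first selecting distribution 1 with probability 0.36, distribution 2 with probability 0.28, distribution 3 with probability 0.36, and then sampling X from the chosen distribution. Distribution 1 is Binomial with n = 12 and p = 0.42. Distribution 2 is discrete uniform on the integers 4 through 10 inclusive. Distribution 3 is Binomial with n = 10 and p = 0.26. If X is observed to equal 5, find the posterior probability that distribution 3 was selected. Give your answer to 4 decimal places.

0.1636

Likelihoods P(X=5 | ·): 1: 0.228543; 2: 0.142857; 3: 0.0664394.
Posterior ∝ prior × likelihood. Numerator for 3: 0.36·0.0664394 = 0.0239182.
Normalizing constant: 0.36·0.228543 + 0.28·0.142857 + 0.36·0.0664394 = 0.146194.
P(3 | observation) = 0.0239182 / 0.146194 = 0.163606.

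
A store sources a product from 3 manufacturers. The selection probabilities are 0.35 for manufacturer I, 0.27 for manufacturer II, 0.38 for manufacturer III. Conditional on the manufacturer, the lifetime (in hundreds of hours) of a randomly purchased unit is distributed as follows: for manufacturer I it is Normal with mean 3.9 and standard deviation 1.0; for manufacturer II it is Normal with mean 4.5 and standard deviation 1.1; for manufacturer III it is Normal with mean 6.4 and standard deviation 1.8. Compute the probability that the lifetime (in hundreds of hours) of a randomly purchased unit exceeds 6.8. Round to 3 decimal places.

Conditional on each manufacturer, P(X > 6.8): I: 0.00186581; II: 0.0182681; III: 0.41207.
By total probability, P(X > 6.8) = 0.35·0.00186581 + 0.27·0.0182681 + 0.38·0.41207 = 0.162172.

0.162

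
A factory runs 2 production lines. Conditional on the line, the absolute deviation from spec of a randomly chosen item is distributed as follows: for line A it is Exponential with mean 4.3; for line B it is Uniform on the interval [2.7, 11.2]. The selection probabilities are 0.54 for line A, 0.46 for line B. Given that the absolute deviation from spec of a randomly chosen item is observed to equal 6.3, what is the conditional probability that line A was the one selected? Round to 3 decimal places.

Likelihoods f(6.3 | ·): A: 0.0537328; B: 0.117647.
Posterior ∝ prior × likelihood. Numerator for A: 0.54·0.0537328 = 0.0290157.
Normalizing constant: 0.54·0.0537328 + 0.46·0.117647 = 0.0831334.
P(A | observation) = 0.0290157 / 0.0831334 = 0.349026.

0.349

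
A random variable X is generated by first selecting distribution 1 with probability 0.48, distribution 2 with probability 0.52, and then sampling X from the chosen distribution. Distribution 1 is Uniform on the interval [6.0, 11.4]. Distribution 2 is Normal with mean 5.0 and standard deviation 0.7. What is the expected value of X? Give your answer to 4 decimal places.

Component means — 1: 8.7; 2: 5.
E[X] = 0.48·8.7 + 0.52·5 = 6.776.

6.7760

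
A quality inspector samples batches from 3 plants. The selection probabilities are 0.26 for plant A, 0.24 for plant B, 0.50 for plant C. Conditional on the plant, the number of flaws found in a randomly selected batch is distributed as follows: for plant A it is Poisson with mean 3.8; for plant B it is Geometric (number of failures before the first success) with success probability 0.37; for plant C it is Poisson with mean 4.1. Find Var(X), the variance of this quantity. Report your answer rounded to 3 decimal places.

Per component, A: μ=3.8, E[X²]=18.24; B: μ=1.7027, E[X²]=7.5011; C: μ=4.1, E[X²]=20.91.
E[X] = 0.26·3.8 + 0.24·1.7027 + 0.5·4.1 = 3.44665.
E[X²] = 0.26·18.24 + 0.24·7.5011 + 0.5·20.91 = 16.9977.
Var(X) = E[X²] − (E[X])² = 16.9977 − 11.8794 = 5.11828.

5.118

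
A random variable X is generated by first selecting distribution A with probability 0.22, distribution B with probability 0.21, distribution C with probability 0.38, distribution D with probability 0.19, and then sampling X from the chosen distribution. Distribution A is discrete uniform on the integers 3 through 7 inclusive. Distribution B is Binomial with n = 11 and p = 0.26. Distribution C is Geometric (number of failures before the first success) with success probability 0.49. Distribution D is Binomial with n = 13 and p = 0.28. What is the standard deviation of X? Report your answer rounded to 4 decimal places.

Per component, A: μ=5, E[X²]=27; B: μ=2.86, E[X²]=10.296; C: μ=1.04082, E[X²]=3.20741; D: μ=3.64, E[X²]=15.8704.
E[X] = 0.22·5 + 0.21·2.86 + 0.38·1.04082 + 0.19·3.64 = 2.78771.
E[X²] = 0.22·27 + 0.21·10.296 + 0.38·3.20741 + 0.19·15.8704 = 12.3364.
Var(X) = E[X²] − (E[X])² = 12.3364 − 7.77133 = 4.56502.
SD(X) = √4.56502 = 2.13659.

2.1366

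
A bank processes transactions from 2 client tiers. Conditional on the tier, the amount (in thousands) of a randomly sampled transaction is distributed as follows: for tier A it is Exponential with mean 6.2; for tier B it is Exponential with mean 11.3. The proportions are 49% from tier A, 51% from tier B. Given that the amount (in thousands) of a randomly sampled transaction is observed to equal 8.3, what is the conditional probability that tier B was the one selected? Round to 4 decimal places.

Likelihoods f(8.3 | ·): A: 0.0422877; B: 0.0424548.
Posterior ∝ prior × likelihood. Numerator for B: 0.51·0.0424548 = 0.0216519.
Normalizing constant: 0.49·0.0422877 + 0.51·0.0424548 = 0.0423729.
P(B | observation) = 0.0216519 / 0.0423729 = 0.510985.

0.5110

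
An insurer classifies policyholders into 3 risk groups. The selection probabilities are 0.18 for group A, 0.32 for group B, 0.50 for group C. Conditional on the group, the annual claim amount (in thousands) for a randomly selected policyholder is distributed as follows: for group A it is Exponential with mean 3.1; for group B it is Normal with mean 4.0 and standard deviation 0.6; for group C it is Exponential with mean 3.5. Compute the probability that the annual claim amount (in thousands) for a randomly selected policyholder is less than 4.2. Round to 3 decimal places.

0.685

Conditional on each group, P(X < 4.2): A: 0.742011; B: 0.630559; C: 0.698806.
By total probability, P(X < 4.2) = 0.18·0.742011 + 0.32·0.630559 + 0.5·0.698806 = 0.684744.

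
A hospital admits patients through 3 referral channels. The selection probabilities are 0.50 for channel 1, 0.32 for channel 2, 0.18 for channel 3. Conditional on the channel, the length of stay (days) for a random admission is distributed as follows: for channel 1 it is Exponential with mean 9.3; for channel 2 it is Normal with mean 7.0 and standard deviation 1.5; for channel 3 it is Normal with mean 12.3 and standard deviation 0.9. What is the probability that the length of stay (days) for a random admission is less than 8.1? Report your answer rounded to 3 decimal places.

Conditional on each channel, P(X < 8.1): 1: 0.581454; 2: 0.768322; 3: 1.53063e-06.
By total probability, P(X < 8.1) = 0.5·0.581454 + 0.32·0.768322 + 0.18·1.53063e-06 = 0.53659.

0.537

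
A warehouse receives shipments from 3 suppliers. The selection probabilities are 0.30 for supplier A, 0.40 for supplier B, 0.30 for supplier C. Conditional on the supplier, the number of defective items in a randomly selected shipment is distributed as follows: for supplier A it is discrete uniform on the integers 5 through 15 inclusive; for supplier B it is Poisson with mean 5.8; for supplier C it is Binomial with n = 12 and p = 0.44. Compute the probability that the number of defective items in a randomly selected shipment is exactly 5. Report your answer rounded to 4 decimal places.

Conditional on each supplier, P(X = 5): A: 0.0909091; B: 0.165596; C: 0.225582.
By total probability, P(X = 5) = 0.3·0.0909091 + 0.4·0.165596 + 0.3·0.225582 = 0.161186.

0.1612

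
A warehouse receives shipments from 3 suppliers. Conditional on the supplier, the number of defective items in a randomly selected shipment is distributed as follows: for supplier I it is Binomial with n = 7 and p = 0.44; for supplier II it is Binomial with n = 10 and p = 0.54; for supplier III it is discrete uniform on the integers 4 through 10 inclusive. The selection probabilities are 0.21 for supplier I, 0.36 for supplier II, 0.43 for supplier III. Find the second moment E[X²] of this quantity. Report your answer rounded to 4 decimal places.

For each component E[X²] = Var + (mean)², giving I: 11.2112; II: 31.644; III: 53.
Overall E[X²] = 0.21·11.2112 + 0.36·31.644 + 0.43·53 = 36.5362.

36.5362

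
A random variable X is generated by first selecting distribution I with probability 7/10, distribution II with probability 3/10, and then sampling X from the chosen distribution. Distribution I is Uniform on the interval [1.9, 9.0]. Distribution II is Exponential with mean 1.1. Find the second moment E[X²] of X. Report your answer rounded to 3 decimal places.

24.458

For each component E[X²] = Var + (mean)², giving I: 33.9033; II: 2.42.
Overall E[X²] = 0.7·33.9033 + 0.3·2.42 = 24.4583.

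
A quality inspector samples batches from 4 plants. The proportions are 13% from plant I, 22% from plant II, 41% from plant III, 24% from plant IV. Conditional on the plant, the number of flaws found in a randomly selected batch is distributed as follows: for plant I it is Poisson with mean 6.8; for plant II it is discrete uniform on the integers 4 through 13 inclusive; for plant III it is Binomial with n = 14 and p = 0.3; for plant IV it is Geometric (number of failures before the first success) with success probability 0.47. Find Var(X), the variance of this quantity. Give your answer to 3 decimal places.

Per component, I: μ=6.8, E[X²]=53.04; II: μ=8.5, E[X²]=80.5; III: μ=4.2, E[X²]=20.58; IV: μ=1.12766, E[X²]=3.67089.
E[X] = 0.13·6.8 + 0.22·8.5 + 0.41·4.2 + 0.24·1.12766 = 4.74664.
E[X²] = 0.13·53.04 + 0.22·80.5 + 0.41·20.58 + 0.24·3.67089 = 33.924.
Var(X) = E[X²] − (E[X])² = 33.924 − 22.5306 = 11.3934.

11.393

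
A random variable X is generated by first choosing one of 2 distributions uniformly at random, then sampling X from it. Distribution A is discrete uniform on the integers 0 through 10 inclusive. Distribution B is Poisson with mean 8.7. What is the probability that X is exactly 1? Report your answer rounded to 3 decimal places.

0.046

Conditional on each component, P(X = 1): A: 0.0909091; B: 0.0014493.
By total probability, P(X = 1) = 0.5·0.0909091 + 0.5·0.0014493 = 0.0461792.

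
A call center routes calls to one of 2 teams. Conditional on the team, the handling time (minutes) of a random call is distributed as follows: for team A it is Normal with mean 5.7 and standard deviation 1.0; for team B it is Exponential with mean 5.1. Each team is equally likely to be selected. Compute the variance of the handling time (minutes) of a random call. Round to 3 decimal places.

Per component, A: μ=5.7, E[X²]=33.49; B: μ=5.1, E[X²]=52.02.
E[X] = 0.5·5.7 + 0.5·5.1 = 5.4.
E[X²] = 0.5·33.49 + 0.5·52.02 = 42.755.
Var(X) = E[X²] − (E[X])² = 42.755 − 29.16 = 13.595.

13.595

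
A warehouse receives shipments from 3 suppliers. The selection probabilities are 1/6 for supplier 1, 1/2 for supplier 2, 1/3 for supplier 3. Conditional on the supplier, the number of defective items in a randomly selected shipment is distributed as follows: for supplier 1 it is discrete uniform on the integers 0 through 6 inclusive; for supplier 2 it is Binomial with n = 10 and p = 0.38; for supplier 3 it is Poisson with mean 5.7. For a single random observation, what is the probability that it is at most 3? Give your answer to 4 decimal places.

Conditional on each supplier, P(X ≤ 3): 1: 0.571429; 2: 0.433597; 3: 0.180048.
By total probability, P(X ≤ 3) = 0.166667·0.571429 + 0.5·0.433597 + 0.333333·0.180048 = 0.372053.

0.3721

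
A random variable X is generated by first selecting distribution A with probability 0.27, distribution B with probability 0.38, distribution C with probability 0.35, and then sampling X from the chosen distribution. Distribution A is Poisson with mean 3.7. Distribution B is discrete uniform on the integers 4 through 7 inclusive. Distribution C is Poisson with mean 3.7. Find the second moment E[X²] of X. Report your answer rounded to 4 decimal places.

22.7518

For each component E[X²] = Var + (mean)², giving A: 17.39; B: 31.5; C: 17.39.
Overall E[X²] = 0.27·17.39 + 0.38·31.5 + 0.35·17.39 = 22.7518.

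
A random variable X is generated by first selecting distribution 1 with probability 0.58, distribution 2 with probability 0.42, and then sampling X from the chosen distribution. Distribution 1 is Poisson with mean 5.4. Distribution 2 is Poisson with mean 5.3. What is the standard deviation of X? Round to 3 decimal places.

2.315

Per component, 1: μ=5.4, E[X²]=34.56; 2: μ=5.3, E[X²]=33.39.
E[X] = 0.58·5.4 + 0.42·5.3 = 5.358.
E[X²] = 0.58·34.56 + 0.42·33.39 = 34.0686.
Var(X) = E[X²] − (E[X])² = 34.0686 − 28.7082 = 5.36044.
SD(X) = √5.36044 = 2.31526.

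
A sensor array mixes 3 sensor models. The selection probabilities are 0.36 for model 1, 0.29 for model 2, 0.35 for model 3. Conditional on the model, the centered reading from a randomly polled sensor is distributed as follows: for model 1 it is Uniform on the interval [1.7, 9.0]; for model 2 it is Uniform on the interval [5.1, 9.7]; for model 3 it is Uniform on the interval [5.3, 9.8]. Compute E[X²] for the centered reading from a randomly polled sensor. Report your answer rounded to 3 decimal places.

48.836

For each component E[X²] = Var + (mean)², giving 1: 33.0633; 2: 56.5233; 3: 58.69.
Overall E[X²] = 0.36·33.0633 + 0.29·56.5233 + 0.35·58.69 = 48.8361.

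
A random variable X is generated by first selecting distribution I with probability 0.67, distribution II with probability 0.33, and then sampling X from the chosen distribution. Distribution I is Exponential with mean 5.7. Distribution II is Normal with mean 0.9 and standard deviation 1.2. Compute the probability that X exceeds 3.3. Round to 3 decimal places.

0.383

Conditional on each component, P(X > 3.3): I: 0.560488; II: 0.0227501.
By total probability, P(X > 3.3) = 0.67·0.560488 + 0.33·0.0227501 = 0.383035.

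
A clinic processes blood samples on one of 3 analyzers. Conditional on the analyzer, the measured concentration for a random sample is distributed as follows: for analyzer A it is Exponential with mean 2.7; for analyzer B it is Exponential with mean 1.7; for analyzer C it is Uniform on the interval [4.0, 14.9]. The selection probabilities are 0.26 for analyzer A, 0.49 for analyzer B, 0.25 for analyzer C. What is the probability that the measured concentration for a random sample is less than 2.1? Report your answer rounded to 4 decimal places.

Conditional on each analyzer, P(X < 2.1): A: 0.540574; B: 0.709251; C: 0.
By total probability, P(X < 2.1) = 0.26·0.540574 + 0.49·0.709251 + 0.25·0 = 0.488082.

0.4881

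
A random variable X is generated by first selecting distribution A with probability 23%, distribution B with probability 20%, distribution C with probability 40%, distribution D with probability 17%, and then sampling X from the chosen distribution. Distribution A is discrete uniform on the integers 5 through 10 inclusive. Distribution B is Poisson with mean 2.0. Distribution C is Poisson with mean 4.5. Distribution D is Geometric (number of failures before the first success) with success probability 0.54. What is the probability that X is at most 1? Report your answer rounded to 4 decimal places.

Conditional on each component, P(X ≤ 1): A: 0; B: 0.406006; C: 0.0610995; D: 0.7884.
By total probability, P(X ≤ 1) = 0.23·0 + 0.2·0.406006 + 0.4·0.0610995 + 0.17·0.7884 = 0.239669.

0.2397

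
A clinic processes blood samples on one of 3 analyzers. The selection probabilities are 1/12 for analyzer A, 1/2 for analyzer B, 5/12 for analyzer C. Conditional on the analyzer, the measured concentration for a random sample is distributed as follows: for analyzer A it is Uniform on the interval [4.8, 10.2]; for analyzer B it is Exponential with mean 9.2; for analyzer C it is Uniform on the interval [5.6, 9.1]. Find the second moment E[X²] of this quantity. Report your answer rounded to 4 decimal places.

112.4647

For each component E[X²] = Var + (mean)², giving A: 58.68; B: 169.28; C: 55.0433.
Overall E[X²] = 0.0833333·58.68 + 0.5·169.28 + 0.416667·55.0433 = 112.465.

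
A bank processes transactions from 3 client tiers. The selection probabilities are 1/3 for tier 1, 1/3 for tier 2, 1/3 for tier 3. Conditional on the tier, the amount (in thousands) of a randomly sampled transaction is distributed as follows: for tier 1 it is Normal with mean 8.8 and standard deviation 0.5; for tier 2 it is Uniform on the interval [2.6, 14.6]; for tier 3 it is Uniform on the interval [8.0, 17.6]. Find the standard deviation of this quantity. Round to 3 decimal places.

Per component, 1: μ=8.8, E[X²]=77.69; 2: μ=8.6, E[X²]=85.96; 3: μ=12.8, E[X²]=171.52.
E[X] = 0.333333·8.8 + 0.333333·8.6 + 0.333333·12.8 = 10.0667.
E[X²] = 0.333333·77.69 + 0.333333·85.96 + 0.333333·171.52 = 111.723.
Var(X) = E[X²] − (E[X])² = 111.723 − 101.338 = 10.3856.
SD(X) = √10.3856 = 3.22266.

3.223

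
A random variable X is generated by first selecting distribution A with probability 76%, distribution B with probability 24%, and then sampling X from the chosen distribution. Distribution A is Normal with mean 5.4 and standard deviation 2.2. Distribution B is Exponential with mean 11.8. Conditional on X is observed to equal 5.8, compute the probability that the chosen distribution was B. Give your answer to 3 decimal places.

Likelihoods f(5.8 | ·): A: 0.178365; B: 0.0518384.
Posterior ∝ prior × likelihood. Numerator for B: 0.24·0.0518384 = 0.0124412.
Normalizing constant: 0.76·0.178365 + 0.24·0.0518384 = 0.147998.
P(B | observation) = 0.0124412 / 0.147998 = 0.0840631.

0.084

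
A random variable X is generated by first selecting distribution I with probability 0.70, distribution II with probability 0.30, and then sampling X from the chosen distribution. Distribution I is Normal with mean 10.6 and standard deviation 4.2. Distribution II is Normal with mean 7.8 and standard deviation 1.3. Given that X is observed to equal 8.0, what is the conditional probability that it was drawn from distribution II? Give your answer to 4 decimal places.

Likelihoods f(8.0 | ·): I: 0.0784234; II: 0.303268.
Posterior ∝ prior × likelihood. Numerator for II: 0.3·0.303268 = 0.0909805.
Normalizing constant: 0.7·0.0784234 + 0.3·0.303268 = 0.145877.
P(II | observation) = 0.0909805 / 0.145877 = 0.62368.

0.6237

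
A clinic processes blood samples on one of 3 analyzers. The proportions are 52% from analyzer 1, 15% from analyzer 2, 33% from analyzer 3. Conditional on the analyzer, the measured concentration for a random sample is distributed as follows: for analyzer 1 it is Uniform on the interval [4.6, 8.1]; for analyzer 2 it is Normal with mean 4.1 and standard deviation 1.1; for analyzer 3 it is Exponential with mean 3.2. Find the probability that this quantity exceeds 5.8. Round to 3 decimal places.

0.405

Conditional on each analyzer, P(X > 5.8): 1: 0.657143; 2: 0.0611182; 3: 0.163246.
By total probability, P(X > 5.8) = 0.52·0.657143 + 0.15·0.0611182 + 0.33·0.163246 = 0.404753.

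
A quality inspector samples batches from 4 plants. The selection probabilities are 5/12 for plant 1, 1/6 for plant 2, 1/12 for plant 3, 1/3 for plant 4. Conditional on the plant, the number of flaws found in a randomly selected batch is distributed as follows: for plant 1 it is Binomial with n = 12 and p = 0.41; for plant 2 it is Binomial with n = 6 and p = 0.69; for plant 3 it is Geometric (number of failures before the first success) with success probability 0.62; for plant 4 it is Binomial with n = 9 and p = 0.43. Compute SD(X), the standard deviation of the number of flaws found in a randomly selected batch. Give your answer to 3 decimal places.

Per component, 1: μ=4.92, E[X²]=27.1092; 2: μ=4.14, E[X²]=18.423; 3: μ=0.612903, E[X²]=1.3642; 4: μ=3.87, E[X²]=17.1828.
E[X] = 0.416667·4.92 + 0.166667·4.14 + 0.0833333·0.612903 + 0.333333·3.87 = 4.08108.
E[X²] = 0.416667·27.1092 + 0.166667·18.423 + 0.0833333·1.3642 + 0.333333·17.1828 = 20.2073.
Var(X) = E[X²] − (E[X])² = 20.2073 − 16.6552 = 3.55211.
SD(X) = √3.55211 = 1.8847.

1.885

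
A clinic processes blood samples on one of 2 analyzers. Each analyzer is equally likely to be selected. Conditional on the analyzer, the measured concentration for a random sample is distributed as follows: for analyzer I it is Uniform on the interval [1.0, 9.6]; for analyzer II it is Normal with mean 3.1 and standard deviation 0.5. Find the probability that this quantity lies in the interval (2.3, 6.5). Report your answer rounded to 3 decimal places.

Conditional on each analyzer, P(2.3 < X < 6.5): I: 0.488372; II: 0.945201.
By total probability, P(2.3 < X < 6.5) = 0.5·0.488372 + 0.5·0.945201 = 0.716786.

0.717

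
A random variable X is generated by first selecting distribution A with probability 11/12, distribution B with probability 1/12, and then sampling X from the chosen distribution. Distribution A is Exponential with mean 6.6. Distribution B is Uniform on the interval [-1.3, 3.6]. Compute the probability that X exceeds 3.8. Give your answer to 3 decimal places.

Conditional on each component, P(X > 3.8): A: 0.562279; B: 0.
By total probability, P(X > 3.8) = 0.916667·0.562279 + 0.0833333·0 = 0.515422.

0.515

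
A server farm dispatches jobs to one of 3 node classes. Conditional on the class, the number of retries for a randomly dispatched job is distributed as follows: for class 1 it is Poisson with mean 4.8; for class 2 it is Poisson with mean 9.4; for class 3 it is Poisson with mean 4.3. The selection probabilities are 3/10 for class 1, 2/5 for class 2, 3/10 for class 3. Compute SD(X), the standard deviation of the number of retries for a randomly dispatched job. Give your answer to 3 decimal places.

Per component, 1: μ=4.8, E[X²]=27.84; 2: μ=9.4, E[X²]=97.76; 3: μ=4.3, E[X²]=22.79.
E[X] = 0.3·4.8 + 0.4·9.4 + 0.3·4.3 = 6.49.
E[X²] = 0.3·27.84 + 0.4·97.76 + 0.3·22.79 = 54.293.
Var(X) = E[X²] − (E[X])² = 54.293 − 42.1201 = 12.1729.
SD(X) = √12.1729 = 3.48897.

3.489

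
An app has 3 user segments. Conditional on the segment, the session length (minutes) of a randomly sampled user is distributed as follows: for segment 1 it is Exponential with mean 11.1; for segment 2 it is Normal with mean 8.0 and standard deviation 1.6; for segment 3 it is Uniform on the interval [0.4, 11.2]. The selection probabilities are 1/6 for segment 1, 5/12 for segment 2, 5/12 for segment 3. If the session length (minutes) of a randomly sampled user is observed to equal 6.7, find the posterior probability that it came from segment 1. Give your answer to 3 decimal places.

0.068

Likelihoods f(6.7 | ·): 1: 0.0492646; 2: 0.179242; 3: 0.0925926.
Posterior ∝ prior × likelihood. Numerator for 1: 0.166667·0.0492646 = 0.00821077.
Normalizing constant: 0.166667·0.0492646 + 0.416667·0.179242 + 0.416667·0.0925926 = 0.121475.
P(1 | observation) = 0.00821077 / 0.121475 = 0.0675923.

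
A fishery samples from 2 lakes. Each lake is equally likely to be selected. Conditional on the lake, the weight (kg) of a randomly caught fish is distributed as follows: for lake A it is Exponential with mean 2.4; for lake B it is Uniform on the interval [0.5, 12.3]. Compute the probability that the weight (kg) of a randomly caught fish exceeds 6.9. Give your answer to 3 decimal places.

0.257

Conditional on each lake, P(X > 6.9): A: 0.0564161; B: 0.457627.
By total probability, P(X > 6.9) = 0.5·0.0564161 + 0.5·0.457627 = 0.257022.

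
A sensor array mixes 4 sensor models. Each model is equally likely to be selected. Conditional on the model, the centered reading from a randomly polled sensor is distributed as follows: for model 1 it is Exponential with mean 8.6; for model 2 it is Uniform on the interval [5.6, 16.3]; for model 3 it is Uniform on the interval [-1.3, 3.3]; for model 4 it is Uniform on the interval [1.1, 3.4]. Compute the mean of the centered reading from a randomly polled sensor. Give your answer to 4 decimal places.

Component means — 1: 8.6; 2: 10.95; 3: 1; 4: 2.25.
E[X] = 0.25·8.6 + 0.25·10.95 + 0.25·1 + 0.25·2.25 = 5.7.

5.7000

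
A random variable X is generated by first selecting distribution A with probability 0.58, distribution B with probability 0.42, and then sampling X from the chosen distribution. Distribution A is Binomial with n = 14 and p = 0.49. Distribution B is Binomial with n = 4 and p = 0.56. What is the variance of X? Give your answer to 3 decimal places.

Per component, A: μ=6.86, E[X²]=50.5582; B: μ=2.24, E[X²]=6.0032.
E[X] = 0.58·6.86 + 0.42·2.24 = 4.9196.
E[X²] = 0.58·50.5582 + 0.42·6.0032 = 31.8451.
Var(X) = E[X²] − (E[X])² = 31.8451 − 24.2025 = 7.64264.

7.643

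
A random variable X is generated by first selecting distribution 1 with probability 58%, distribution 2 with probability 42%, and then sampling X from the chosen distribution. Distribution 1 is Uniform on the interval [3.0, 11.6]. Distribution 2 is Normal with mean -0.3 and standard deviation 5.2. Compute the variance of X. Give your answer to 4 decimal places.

29.0019

Per component, 1: μ=7.3, E[X²]=59.4533; 2: μ=-0.3, E[X²]=27.13.
E[X] = 0.58·7.3 + 0.42·-0.3 = 4.108.
E[X²] = 0.58·59.4533 + 0.42·27.13 = 45.8775.
Var(X) = E[X²] − (E[X])² = 45.8775 − 16.8757 = 29.0019.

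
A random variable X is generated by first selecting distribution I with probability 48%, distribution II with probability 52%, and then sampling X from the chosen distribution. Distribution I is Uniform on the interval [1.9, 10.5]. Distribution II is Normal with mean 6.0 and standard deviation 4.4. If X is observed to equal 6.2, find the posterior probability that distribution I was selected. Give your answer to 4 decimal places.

Likelihoods f(6.2 | ·): I: 0.116279; II: 0.0905751.
Posterior ∝ prior × likelihood. Numerator for I: 0.48·0.116279 = 0.055814.
Normalizing constant: 0.48·0.116279 + 0.52·0.0905751 = 0.102913.
P(I | observation) = 0.055814 / 0.102913 = 0.542341.

0.5423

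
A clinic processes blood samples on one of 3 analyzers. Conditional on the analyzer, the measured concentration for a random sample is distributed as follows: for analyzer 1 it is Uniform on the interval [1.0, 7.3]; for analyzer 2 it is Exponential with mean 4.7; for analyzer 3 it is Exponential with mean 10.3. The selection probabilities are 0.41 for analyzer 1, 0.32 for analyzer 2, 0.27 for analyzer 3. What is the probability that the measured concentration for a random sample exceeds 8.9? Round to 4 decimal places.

Conditional on each analyzer, P(X > 8.9): 1: 0; 2: 0.150526; 3: 0.42144.
By total probability, P(X > 8.9) = 0.41·0 + 0.32·0.150526 + 0.27·0.42144 = 0.161957.

0.1620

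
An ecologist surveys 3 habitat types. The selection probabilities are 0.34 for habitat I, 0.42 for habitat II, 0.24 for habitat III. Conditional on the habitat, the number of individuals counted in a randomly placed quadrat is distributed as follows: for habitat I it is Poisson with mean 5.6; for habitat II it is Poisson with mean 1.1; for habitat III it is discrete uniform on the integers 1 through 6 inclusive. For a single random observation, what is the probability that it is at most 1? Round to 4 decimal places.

Conditional on each habitat, P(X ≤ 1): I: 0.0244059; II: 0.699029; III: 0.166667.
By total probability, P(X ≤ 1) = 0.34·0.0244059 + 0.42·0.699029 + 0.24·0.166667 = 0.34189.

0.3419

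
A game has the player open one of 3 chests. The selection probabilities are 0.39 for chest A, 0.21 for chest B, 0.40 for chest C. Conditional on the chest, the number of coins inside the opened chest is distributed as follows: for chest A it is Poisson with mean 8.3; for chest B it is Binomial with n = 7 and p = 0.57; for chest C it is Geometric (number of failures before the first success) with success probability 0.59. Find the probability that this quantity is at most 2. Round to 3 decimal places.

0.404

Conditional on each chest, P(X ≤ 2): A: 0.0108714; B: 0.128243; C: 0.931079.
By total probability, P(X ≤ 2) = 0.39·0.0108714 + 0.21·0.128243 + 0.4·0.931079 = 0.403602.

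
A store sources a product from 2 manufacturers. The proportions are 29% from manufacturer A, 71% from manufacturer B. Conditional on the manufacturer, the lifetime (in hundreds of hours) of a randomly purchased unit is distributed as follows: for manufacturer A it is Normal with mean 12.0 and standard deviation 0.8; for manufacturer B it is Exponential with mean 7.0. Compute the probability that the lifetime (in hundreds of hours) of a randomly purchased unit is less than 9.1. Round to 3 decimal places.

Conditional on each manufacturer, P(X < 9.1): A: 0.000144481; B: 0.727468.
By total probability, P(X < 9.1) = 0.29·0.000144481 + 0.71·0.727468 = 0.516544.

0.517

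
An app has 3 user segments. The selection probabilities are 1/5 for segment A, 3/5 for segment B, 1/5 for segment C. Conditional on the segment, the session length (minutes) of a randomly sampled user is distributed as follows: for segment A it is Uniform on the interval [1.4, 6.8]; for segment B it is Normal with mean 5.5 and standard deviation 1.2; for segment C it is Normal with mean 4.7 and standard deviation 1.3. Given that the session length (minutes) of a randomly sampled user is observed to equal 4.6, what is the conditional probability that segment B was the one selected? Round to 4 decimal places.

Likelihoods f(4.6 | ·): A: 0.185185; B: 0.250948; C: 0.305972.
Posterior ∝ prior × likelihood. Numerator for B: 0.6·0.250948 = 0.150569.
Normalizing constant: 0.2·0.185185 + 0.6·0.250948 + 0.2·0.305972 = 0.2488.
P(B | observation) = 0.150569 / 0.2488 = 0.605179.

0.6052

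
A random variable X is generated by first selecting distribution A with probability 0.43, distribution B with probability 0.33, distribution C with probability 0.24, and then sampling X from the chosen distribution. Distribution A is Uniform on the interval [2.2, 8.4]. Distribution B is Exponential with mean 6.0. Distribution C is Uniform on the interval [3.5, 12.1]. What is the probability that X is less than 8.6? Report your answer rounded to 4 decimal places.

0.8236

Conditional on each component, P(X < 8.6): A: 1; B: 0.761487; C: 0.593023.
By total probability, P(X < 8.6) = 0.43·1 + 0.33·0.761487 + 0.24·0.593023 = 0.823616.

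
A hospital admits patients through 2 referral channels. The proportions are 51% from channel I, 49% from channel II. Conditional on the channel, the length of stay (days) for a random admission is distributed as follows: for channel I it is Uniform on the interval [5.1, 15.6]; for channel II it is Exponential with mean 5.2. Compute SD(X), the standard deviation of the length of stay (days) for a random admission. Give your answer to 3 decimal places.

Per component, I: μ=10.35, E[X²]=116.31; II: μ=5.2, E[X²]=54.08.
E[X] = 0.51·10.35 + 0.49·5.2 = 7.8265.
E[X²] = 0.51·116.31 + 0.49·54.08 = 85.8173.
Var(X) = E[X²] − (E[X])² = 85.8173 − 61.2541 = 24.5632.
SD(X) = √24.5632 = 4.95613.

4.956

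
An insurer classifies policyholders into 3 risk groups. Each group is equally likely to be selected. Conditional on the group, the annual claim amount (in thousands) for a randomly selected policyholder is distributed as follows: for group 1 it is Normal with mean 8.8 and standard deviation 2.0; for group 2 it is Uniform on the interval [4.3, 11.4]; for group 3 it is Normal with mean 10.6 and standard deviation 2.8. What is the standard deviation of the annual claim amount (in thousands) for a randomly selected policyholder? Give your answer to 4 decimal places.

Per component, 1: μ=8.8, E[X²]=81.44; 2: μ=7.85, E[X²]=65.8233; 3: μ=10.6, E[X²]=120.2.
E[X] = 0.333333·8.8 + 0.333333·7.85 + 0.333333·10.6 = 9.08333.
E[X²] = 0.333333·81.44 + 0.333333·65.8233 + 0.333333·120.2 = 89.1544.
Var(X) = E[X²] − (E[X])² = 89.1544 − 82.5069 = 6.6475.
SD(X) = √6.6475 = 2.57827.

2.5783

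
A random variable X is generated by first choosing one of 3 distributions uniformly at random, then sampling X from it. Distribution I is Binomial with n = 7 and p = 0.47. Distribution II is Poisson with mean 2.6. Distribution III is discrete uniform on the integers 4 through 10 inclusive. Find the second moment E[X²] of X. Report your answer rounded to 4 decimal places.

For each component E[X²] = Var + (mean)², giving I: 12.5678; II: 9.36; III: 53.
Overall E[X²] = 0.333333·12.5678 + 0.333333·9.36 + 0.333333·53 = 24.9759.

24.9759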